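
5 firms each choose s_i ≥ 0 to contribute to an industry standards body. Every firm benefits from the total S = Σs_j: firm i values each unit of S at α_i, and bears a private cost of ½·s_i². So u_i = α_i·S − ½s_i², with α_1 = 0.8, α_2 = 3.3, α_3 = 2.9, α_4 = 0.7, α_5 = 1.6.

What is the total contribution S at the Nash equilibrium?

9.3

Firm i's FOC: ∂u_i/∂s_i = α_i − s_i = 0, so s_i* = α_i.
NE contributions = (0.8, 3.3, 2.9, 0.7, 1.6); S = 9.3.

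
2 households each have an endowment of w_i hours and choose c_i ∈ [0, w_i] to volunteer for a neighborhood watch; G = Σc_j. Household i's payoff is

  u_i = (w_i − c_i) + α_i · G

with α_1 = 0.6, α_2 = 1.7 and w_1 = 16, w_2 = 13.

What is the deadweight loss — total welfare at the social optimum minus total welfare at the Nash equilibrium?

∂u_i/∂c_i = α_i − 1, so household i contributes w_i if α_i > 1, else 0.
α_i > 1 for i ∈ {2}; NE contributions (0, 13), G = 13.
W^NE = Σw_i − G^NE + (Σα_i)·G^NE = 29 + 1.3·13 = 45.9.
Planner: ∂(Σu_j)/∂c_i = Σα_j − 1 = 1.3 > 0, so everyone contributes w_i; G^SO = 29, W^SO = 29 + 1.3·29 = 66.7.
Deadweight loss = 20.8.

20.8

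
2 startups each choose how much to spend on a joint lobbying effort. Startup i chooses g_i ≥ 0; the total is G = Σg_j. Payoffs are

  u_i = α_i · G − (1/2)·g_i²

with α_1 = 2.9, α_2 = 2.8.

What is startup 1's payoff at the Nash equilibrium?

12.325

Startup i's FOC: ∂u_i/∂g_i = α_i − g_i = 0, so g_i* = α_i.
NE contributions = (2.9, 2.8); G = 5.7.
u_1 = α_1·G − ½·(g_1)² = 2.9·5.7 − ½·2.9² = 12.325.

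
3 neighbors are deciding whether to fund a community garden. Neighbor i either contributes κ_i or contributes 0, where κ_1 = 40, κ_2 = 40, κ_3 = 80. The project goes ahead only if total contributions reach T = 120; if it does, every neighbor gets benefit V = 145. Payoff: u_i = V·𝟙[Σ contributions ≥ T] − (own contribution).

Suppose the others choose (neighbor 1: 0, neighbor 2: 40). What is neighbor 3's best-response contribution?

80

Others' total = 40. Contributing 80 brings total to 120 ≥ 120: gain V − κ_3 = 65.
Best response: 80.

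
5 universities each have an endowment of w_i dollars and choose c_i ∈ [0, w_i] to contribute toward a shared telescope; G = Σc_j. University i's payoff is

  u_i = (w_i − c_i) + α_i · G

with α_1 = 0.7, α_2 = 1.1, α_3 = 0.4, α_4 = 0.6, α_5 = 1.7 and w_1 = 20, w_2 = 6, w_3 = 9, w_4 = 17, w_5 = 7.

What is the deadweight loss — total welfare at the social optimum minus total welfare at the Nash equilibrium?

161

∂u_i/∂c_i = α_i − 1, so university i contributes w_i if α_i > 1, else 0.
α_i > 1 for i ∈ {2, 5}; NE contributions (0, 6, 0, 0, 7), G = 13.
W^NE = Σw_i − G^NE + (Σα_i)·G^NE = 59 + 3.5·13 = 104.5.
Planner: ∂(Σu_j)/∂c_i = Σα_j − 1 = 3.5 > 0, so everyone contributes w_i; G^SO = 59, W^SO = 59 + 3.5·59 = 265.5.
Deadweight loss = 161.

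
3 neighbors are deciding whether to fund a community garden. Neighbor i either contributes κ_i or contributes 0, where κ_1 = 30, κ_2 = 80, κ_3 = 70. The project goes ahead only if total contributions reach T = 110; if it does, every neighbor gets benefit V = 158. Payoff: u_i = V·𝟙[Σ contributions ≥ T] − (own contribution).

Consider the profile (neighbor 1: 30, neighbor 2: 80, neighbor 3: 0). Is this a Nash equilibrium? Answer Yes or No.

Yes

Total = 110 ≥ 110: provided.
Neighbor 1 (pledges 30, payoff 128): dropping to 0 → total 80, payoff 0. No gain.
Neighbor 2 (pledges 80, payoff 78): dropping to 0 → total 30, payoff 0. No gain.
Neighbor 3 (pledges 0, payoff 158): pledging 70 → total 180, payoff 88. No gain.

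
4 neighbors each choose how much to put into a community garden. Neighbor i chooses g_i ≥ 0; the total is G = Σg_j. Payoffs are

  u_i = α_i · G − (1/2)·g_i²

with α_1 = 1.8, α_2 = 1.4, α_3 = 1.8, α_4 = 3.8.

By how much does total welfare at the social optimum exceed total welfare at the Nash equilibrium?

88.88

Neighbor i's FOC: ∂u_i/∂g_i = α_i − g_i = 0, so g_i* = α_i.
NE contributions = (1.8, 1.4, 1.8, 3.8); G = 8.8.
W^NE = (Σα)·G − ½Σα_i² = 8.8² − ½·22.88 = 66.
Planner sets g_i = Σα_j = 8.8 for every i, so G^SO = 4·8.8 = 35.2.
W^SO = (Σα)·G^SO − ½·4·(Σα)² = (4/2)·8.8² = 154.88.
Deadweight loss = W^SO − W^NE = 88.88.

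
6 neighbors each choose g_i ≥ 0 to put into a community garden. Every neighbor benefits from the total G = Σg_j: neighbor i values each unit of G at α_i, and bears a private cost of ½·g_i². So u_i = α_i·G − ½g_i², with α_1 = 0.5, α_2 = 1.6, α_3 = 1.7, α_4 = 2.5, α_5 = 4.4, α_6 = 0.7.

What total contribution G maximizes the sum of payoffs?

Planner FOC: ∂(Σu_j)/∂g_i = (Σα_j) − g_i = 0, so g_i^SO = Σα_j = 11.4 for every i; G^SO = 68.4.

68.4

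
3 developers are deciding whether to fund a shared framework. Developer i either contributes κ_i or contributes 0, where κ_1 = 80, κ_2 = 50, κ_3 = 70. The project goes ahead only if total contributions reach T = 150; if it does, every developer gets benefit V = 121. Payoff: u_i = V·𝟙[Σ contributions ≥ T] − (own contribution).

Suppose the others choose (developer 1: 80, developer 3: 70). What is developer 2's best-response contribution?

Others' total = 150 ≥ 150; contributing adds cost 50 for no extra benefit.
Best response: 0.

0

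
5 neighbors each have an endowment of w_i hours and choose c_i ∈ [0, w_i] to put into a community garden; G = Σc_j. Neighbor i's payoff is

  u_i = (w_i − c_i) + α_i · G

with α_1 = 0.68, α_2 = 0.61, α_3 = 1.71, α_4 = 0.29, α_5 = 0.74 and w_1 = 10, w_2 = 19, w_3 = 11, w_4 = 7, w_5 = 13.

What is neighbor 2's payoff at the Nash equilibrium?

25.71

∂u_i/∂c_i = α_i − 1, so neighbor i contributes w_i if α_i > 1, else 0.
α_i > 1 for i ∈ {3}; NE contributions (0, 0, 11, 0, 0), G = 11.
u_2 = (19 − 0) + 0.61·11 = 25.71.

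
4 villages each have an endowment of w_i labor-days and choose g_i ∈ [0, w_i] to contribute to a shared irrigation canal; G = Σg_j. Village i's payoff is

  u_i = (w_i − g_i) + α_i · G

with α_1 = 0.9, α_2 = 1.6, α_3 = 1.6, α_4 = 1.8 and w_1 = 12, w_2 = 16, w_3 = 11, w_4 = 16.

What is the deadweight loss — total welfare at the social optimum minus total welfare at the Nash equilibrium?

∂u_i/∂g_i = α_i − 1, so village i contributes w_i if α_i > 1, else 0.
α_i > 1 for i ∈ {2, 3, 4}; NE contributions (0, 16, 11, 16), G = 43.
W^NE = Σw_i − G^NE + (Σα_i)·G^NE = 55 + 4.9·43 = 265.7.
Planner: ∂(Σu_j)/∂g_i = Σα_j − 1 = 4.9 > 0, so everyone contributes w_i; G^SO = 55, W^SO = 55 + 4.9·55 = 324.5.
Deadweight loss = 58.8.

58.8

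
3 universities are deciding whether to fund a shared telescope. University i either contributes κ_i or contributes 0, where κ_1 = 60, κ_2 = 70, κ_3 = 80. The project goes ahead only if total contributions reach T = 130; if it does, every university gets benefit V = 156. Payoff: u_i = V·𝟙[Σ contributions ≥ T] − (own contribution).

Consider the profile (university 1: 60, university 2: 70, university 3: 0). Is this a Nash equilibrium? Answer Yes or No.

Yes

Total = 130 ≥ 130: provided.
University 1 (pledges 60, payoff 96): dropping to 0 → total 70, payoff 0. No gain.
University 2 (pledges 70, payoff 86): dropping to 0 → total 60, payoff 0. No gain.
University 3 (pledges 0, payoff 156): pledging 80 → total 210, payoff 76. No gain.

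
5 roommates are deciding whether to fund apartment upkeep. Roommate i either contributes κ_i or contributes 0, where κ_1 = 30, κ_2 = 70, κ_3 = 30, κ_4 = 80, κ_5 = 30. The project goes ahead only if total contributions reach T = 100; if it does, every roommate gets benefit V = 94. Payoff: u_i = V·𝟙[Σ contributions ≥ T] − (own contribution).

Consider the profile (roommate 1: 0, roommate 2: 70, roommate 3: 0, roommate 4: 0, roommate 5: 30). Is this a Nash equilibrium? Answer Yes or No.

Total = 100 ≥ 100: provided.
Roommate 1 (pledges 0, payoff 94): pledging 30 → total 130, payoff 64. No gain.
Roommate 2 (pledges 70, payoff 24): dropping to 0 → total 30, payoff 0. No gain.
Roommate 3 (pledges 0, payoff 94): pledging 30 → total 130, payoff 64. No gain.
Roommate 4 (pledges 0, payoff 94): pledging 80 → total 180, payoff 14. No gain.
Roommate 5 (pledges 30, payoff 64): dropping to 0 → total 70, payoff 0. No gain.

Yes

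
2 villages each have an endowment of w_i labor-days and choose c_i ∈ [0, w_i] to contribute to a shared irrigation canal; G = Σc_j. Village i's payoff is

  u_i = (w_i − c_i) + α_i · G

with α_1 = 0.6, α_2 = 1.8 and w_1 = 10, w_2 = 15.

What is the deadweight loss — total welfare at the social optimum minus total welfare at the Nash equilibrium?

14

∂u_i/∂c_i = α_i − 1, so village i contributes w_i if α_i > 1, else 0.
α_i > 1 for i ∈ {2}; NE contributions (0, 15), G = 15.
W^NE = Σw_i − G^NE + (Σα_i)·G^NE = 25 + 1.4·15 = 46.
Planner: ∂(Σu_j)/∂c_i = Σα_j − 1 = 1.4 > 0, so everyone contributes w_i; G^SO = 25, W^SO = 25 + 1.4·25 = 60.
Deadweight loss = 14.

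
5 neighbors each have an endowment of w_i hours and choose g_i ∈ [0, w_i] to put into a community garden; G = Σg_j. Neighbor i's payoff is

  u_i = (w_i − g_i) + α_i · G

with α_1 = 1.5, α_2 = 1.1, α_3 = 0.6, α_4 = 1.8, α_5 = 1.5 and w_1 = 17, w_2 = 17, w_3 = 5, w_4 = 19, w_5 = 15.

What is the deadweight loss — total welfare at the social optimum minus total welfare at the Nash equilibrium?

∂u_i/∂g_i = α_i − 1, so neighbor i contributes w_i if α_i > 1, else 0.
α_i > 1 for i ∈ {1, 2, 4, 5}; NE contributions (17, 17, 0, 19, 15), G = 68.
W^NE = Σw_i − G^NE + (Σα_i)·G^NE = 73 + 5.5·68 = 447.
Planner: ∂(Σu_j)/∂g_i = Σα_j − 1 = 5.5 > 0, so everyone contributes w_i; G^SO = 73, W^SO = 73 + 5.5·73 = 474.5.
Deadweight loss = 27.5.

27.5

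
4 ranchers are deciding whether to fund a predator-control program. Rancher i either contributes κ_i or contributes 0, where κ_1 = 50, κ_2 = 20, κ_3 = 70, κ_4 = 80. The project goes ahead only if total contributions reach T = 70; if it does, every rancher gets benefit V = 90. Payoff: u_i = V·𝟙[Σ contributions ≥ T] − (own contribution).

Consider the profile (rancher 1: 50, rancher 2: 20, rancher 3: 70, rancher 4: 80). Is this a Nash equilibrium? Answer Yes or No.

No

Total = 220 ≥ 70: provided.
Rancher 1 (pledges 50, payoff 40): dropping to 0 → total 170, payoff 90. Profitable deviation.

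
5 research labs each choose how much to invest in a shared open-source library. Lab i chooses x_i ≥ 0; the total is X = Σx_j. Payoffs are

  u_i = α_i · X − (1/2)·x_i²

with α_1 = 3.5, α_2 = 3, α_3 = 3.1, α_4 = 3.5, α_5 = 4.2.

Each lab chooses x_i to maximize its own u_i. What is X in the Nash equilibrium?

Lab i's FOC: ∂u_i/∂x_i = α_i − x_i = 0, so x_i* = α_i.
NE contributions = (3.5, 3, 3.1, 3.5, 4.2); X = 17.3.

17.3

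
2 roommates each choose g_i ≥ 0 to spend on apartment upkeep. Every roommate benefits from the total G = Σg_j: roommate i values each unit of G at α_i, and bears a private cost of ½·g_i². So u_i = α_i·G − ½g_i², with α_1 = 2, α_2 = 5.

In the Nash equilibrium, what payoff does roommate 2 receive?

Roommate i's FOC: ∂u_i/∂g_i = α_i − g_i = 0, so g_i* = α_i.
NE contributions = (2, 5); G = 7.
u_2 = α_2·G − ½·(g_2)² = 5·7 − ½·5² = 22.5.

22.5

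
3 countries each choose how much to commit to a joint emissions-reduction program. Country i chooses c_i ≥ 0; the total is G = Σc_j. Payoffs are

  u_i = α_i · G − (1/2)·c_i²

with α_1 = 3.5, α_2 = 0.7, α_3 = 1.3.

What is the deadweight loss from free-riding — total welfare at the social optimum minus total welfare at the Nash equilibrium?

Country i's FOC: ∂u_i/∂c_i = α_i − c_i = 0, so c_i* = α_i.
NE contributions = (3.5, 0.7, 1.3); G = 5.5.
W^NE = (Σα)·G − ½Σα_i² = 5.5² − ½·14.43 = 23.035.
Planner sets c_i = Σα_j = 5.5 for every i, so G^SO = 3·5.5 = 16.5.
W^SO = (Σα)·G^SO − ½·3·(Σα)² = (3/2)·5.5² = 45.375.
Deadweight loss = W^SO − W^NE = 22.34.

22.34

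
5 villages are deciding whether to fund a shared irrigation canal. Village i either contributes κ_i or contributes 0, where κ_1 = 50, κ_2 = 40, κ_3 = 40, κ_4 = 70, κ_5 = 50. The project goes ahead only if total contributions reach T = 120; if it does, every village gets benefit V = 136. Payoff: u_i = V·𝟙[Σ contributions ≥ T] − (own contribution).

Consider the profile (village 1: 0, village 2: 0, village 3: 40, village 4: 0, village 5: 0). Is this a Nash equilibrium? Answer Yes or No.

Total = 40 < 120: not provided.
Village 1 (pledges 0, payoff 0): pledging 50 → total 90, payoff -50. No gain.
Village 2 (pledges 0, payoff 0): pledging 40 → total 80, payoff -40. No gain.
Village 3 (pledges 40, payoff -40): dropping to 0 → total 0, payoff 0. Profitable deviation.

No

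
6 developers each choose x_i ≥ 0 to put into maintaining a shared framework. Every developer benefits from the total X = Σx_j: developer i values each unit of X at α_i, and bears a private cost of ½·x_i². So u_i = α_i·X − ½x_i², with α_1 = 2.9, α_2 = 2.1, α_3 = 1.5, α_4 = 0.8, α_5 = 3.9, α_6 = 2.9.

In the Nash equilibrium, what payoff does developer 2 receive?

27.405

Developer i's FOC: ∂u_i/∂x_i = α_i − x_i = 0, so x_i* = α_i.
NE contributions = (2.9, 2.1, 1.5, 0.8, 3.9, 2.9); X = 14.1.
u_2 = α_2·X − ½·(x_2)² = 2.1·14.1 − ½·2.1² = 27.405.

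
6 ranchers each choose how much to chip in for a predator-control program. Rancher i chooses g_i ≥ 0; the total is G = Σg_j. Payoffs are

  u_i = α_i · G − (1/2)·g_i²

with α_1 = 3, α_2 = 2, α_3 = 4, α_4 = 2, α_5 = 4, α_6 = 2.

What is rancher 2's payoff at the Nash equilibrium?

Rancher i's FOC: ∂u_i/∂g_i = α_i − g_i = 0, so g_i* = α_i.
NE contributions = (3, 2, 4, 2, 4, 2); G = 17.
u_2 = α_2·G − ½·(g_2)² = 2·17 − ½·2² = 32.

32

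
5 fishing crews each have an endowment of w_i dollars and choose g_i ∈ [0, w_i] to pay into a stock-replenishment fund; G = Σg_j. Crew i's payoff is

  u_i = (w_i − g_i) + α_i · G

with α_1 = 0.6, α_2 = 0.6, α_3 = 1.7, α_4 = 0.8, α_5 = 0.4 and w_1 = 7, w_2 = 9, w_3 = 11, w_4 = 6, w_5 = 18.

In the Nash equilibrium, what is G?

∂u_i/∂g_i = α_i − 1, so crew i contributes w_i if α_i > 1, else 0.
α_i > 1 for i ∈ {3}; NE contributions (0, 0, 11, 0, 0), G = 11.

11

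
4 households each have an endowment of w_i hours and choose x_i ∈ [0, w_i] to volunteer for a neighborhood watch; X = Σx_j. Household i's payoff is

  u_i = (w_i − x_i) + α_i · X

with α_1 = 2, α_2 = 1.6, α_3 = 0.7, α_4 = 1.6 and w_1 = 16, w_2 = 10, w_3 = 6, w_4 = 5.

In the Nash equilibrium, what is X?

31

∂u_i/∂x_i = α_i − 1, so household i contributes w_i if α_i > 1, else 0.
α_i > 1 for i ∈ {1, 2, 4}; NE contributions (16, 10, 0, 5), X = 31.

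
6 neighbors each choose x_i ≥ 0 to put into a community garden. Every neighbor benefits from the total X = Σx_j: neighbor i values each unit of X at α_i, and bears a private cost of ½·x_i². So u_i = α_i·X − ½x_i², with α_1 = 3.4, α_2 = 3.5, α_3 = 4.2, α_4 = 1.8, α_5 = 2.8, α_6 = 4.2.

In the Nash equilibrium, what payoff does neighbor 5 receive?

51.8

Neighbor i's FOC: ∂u_i/∂x_i = α_i − x_i = 0, so x_i* = α_i.
NE contributions = (3.4, 3.5, 4.2, 1.8, 2.8, 4.2); X = 19.9.
u_5 = α_5·X − ½·(x_5)² = 2.8·19.9 − ½·2.8² = 51.8.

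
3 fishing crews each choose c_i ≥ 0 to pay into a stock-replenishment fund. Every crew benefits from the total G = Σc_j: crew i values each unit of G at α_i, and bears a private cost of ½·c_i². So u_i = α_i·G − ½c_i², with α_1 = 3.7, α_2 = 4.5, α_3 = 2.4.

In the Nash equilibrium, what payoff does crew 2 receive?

Crew i's FOC: ∂u_i/∂c_i = α_i − c_i = 0, so c_i* = α_i.
NE contributions = (3.7, 4.5, 2.4); G = 10.6.
u_2 = α_2·G − ½·(c_2)² = 4.5·10.6 − ½·4.5² = 37.575.

37.575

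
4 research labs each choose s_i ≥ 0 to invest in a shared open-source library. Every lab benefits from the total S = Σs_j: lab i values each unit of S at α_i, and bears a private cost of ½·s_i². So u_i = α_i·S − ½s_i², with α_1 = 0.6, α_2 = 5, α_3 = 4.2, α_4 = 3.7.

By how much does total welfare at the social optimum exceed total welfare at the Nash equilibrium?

210.595

Lab i's FOC: ∂u_i/∂s_i = α_i − s_i = 0, so s_i* = α_i.
NE contributions = (0.6, 5, 4.2, 3.7); S = 13.5.
W^NE = (Σα)·S − ½Σα_i² = 13.5² − ½·56.69 = 153.905.
Planner sets s_i = Σα_j = 13.5 for every i, so S^SO = 4·13.5 = 54.
W^SO = (Σα)·S^SO − ½·4·(Σα)² = (4/2)·13.5² = 364.5.
Deadweight loss = W^SO − W^NE = 210.595.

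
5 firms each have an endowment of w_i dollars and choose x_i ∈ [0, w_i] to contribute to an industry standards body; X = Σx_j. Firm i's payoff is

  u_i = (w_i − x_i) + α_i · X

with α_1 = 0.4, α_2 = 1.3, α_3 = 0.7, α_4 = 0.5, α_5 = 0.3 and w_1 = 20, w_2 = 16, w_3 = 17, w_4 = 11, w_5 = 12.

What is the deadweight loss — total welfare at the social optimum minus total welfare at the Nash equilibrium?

132

∂u_i/∂x_i = α_i − 1, so firm i contributes w_i if α_i > 1, else 0.
α_i > 1 for i ∈ {2}; NE contributions (0, 16, 0, 0, 0), X = 16.
W^NE = Σw_i − X^NE + (Σα_i)·X^NE = 76 + 2.2·16 = 111.2.
Planner: ∂(Σu_j)/∂x_i = Σα_j − 1 = 2.2 > 0, so everyone contributes w_i; X^SO = 76, W^SO = 76 + 2.2·76 = 243.2.
Deadweight loss = 132.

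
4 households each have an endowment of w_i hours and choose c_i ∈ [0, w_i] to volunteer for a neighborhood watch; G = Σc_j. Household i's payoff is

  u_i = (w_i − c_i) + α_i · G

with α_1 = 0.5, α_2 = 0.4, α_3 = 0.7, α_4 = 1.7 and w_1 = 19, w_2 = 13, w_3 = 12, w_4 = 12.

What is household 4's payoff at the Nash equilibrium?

∂u_i/∂c_i = α_i − 1, so household i contributes w_i if α_i > 1, else 0.
α_i > 1 for i ∈ {4}; NE contributions (0, 0, 0, 12), G = 12.
u_4 = (12 − 12) + 1.7·12 = 20.4.

20.4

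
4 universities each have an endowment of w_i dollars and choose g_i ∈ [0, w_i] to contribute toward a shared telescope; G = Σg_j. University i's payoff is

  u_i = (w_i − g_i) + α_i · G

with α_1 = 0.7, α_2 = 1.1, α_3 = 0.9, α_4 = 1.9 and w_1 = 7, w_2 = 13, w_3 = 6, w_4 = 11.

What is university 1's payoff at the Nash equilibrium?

∂u_i/∂g_i = α_i − 1, so university i contributes w_i if α_i > 1, else 0.
α_i > 1 for i ∈ {2, 4}; NE contributions (0, 13, 0, 11), G = 24.
u_1 = (7 − 0) + 0.7·24 = 23.8.

23.8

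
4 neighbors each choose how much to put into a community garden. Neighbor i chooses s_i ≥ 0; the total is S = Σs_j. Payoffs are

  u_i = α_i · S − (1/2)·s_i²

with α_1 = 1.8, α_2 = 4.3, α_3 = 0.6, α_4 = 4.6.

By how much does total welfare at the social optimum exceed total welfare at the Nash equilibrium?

Neighbor i's FOC: ∂u_i/∂s_i = α_i − s_i = 0, so s_i* = α_i.
NE contributions = (1.8, 4.3, 0.6, 4.6); S = 11.3.
W^NE = (Σα)·S − ½Σα_i² = 11.3² − ½·43.25 = 106.065.
Planner sets s_i = Σα_j = 11.3 for every i, so S^SO = 4·11.3 = 45.2.
W^SO = (Σα)·S^SO − ½·4·(Σα)² = (4/2)·11.3² = 255.38.
Deadweight loss = W^SO − W^NE = 149.315.

149.315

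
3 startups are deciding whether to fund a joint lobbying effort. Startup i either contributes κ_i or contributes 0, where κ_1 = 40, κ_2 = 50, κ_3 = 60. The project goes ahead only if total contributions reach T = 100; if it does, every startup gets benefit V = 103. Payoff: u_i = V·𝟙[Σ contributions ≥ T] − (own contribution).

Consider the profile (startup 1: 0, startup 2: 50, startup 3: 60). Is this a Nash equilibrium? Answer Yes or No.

Yes

Total = 110 ≥ 100: provided.
Startup 1 (pledges 0, payoff 103): pledging 40 → total 150, payoff 63. No gain.
Startup 2 (pledges 50, payoff 53): dropping to 0 → total 60, payoff 0. No gain.
Startup 3 (pledges 60, payoff 43): dropping to 0 → total 50, payoff 0. No gain.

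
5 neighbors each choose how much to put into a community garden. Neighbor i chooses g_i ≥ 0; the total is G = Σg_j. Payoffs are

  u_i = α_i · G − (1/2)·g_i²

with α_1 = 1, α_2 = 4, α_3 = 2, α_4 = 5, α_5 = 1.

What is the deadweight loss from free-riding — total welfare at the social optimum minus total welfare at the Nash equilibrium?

Neighbor i's FOC: ∂u_i/∂g_i = α_i − g_i = 0, so g_i* = α_i.
NE contributions = (1, 4, 2, 5, 1); G = 13.
W^NE = (Σα)·G − ½Σα_i² = 13² − ½·47 = 145.5.
Planner sets g_i = Σα_j = 13 for every i, so G^SO = 5·13 = 65.
W^SO = (Σα)·G^SO − ½·5·(Σα)² = (5/2)·13² = 422.5.
Deadweight loss = W^SO − W^NE = 277.

277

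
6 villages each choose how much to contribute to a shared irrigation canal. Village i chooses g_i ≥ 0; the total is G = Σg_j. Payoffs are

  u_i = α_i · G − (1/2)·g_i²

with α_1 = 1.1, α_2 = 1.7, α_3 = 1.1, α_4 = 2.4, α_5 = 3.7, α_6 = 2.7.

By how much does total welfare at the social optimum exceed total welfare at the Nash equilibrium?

Village i's FOC: ∂u_i/∂g_i = α_i − g_i = 0, so g_i* = α_i.
NE contributions = (1.1, 1.7, 1.1, 2.4, 3.7, 2.7); G = 12.7.
W^NE = (Σα)·G − ½Σα_i² = 12.7² − ½·32.05 = 145.265.
Planner sets g_i = Σα_j = 12.7 for every i, so G^SO = 6·12.7 = 76.2.
W^SO = (Σα)·G^SO − ½·6·(Σα)² = (6/2)·12.7² = 483.87.
Deadweight loss = W^SO − W^NE = 338.605.

338.605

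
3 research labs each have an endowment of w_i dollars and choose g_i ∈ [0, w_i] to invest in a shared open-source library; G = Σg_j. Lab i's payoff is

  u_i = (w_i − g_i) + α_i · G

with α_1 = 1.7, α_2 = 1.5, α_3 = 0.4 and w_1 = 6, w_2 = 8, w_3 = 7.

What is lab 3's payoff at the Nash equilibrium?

∂u_i/∂g_i = α_i − 1, so lab i contributes w_i if α_i > 1, else 0.
α_i > 1 for i ∈ {1, 2}; NE contributions (6, 8, 0), G = 14.
u_3 = (7 − 0) + 0.4·14 = 12.6.

12.6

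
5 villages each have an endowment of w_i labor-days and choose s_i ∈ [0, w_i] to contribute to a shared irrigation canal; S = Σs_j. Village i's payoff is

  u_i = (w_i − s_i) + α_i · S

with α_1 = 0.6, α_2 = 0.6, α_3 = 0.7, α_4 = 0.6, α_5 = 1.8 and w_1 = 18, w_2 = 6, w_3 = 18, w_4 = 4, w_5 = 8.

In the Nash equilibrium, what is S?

∂u_i/∂s_i = α_i − 1, so village i contributes w_i if α_i > 1, else 0.
α_i > 1 for i ∈ {5}; NE contributions (0, 0, 0, 0, 8), S = 8.

8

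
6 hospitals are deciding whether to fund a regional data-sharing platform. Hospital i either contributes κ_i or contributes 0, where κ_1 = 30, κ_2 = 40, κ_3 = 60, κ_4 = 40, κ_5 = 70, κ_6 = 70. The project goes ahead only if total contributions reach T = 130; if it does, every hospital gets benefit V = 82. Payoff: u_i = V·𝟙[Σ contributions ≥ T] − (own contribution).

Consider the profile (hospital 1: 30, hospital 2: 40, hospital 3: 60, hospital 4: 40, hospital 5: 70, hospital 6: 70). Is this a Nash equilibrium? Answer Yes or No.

No

Total = 310 ≥ 130: provided.
Hospital 1 (pledges 30, payoff 52): dropping to 0 → total 280, payoff 82. Profitable deviation.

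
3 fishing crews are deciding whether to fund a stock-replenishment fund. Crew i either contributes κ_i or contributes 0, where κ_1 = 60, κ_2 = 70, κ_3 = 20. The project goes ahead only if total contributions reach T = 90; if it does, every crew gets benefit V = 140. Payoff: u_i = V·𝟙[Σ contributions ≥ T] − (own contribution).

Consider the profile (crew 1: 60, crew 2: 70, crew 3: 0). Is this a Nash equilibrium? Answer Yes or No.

Yes

Total = 130 ≥ 90: provided.
Crew 1 (pledges 60, payoff 80): dropping to 0 → total 70, payoff 0. No gain.
Crew 2 (pledges 70, payoff 70): dropping to 0 → total 60, payoff 0. No gain.
Crew 3 (pledges 0, payoff 140): pledging 20 → total 150, payoff 120. No gain.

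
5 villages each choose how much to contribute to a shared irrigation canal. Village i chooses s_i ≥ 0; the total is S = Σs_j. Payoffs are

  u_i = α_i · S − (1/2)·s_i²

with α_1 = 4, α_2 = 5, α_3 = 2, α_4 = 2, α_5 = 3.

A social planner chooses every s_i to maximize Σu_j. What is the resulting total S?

Planner FOC: ∂(Σu_j)/∂s_i = (Σα_j) − s_i = 0, so s_i^SO = Σα_j = 16 for every i; S^SO = 80.

80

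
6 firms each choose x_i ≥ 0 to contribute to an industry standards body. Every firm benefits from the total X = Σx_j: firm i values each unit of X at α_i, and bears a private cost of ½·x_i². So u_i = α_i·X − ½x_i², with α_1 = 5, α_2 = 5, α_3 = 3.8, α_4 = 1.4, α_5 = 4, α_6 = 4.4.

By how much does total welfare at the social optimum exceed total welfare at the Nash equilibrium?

1164.8

Firm i's FOC: ∂u_i/∂x_i = α_i − x_i = 0, so x_i* = α_i.
NE contributions = (5, 5, 3.8, 1.4, 4, 4.4); X = 23.6.
W^NE = (Σα)·X − ½Σα_i² = 23.6² − ½·101.76 = 506.08.
Planner sets x_i = Σα_j = 23.6 for every i, so X^SO = 6·23.6 = 141.6.
W^SO = (Σα)·X^SO − ½·6·(Σα)² = (6/2)·23.6² = 1670.88.
Deadweight loss = W^SO − W^NE = 1164.8.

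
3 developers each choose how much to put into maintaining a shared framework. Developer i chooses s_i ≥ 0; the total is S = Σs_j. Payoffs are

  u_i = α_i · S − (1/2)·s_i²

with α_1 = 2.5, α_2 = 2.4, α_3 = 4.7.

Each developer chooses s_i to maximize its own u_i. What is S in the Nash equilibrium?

Developer i's FOC: ∂u_i/∂s_i = α_i − s_i = 0, so s_i* = α_i.
NE contributions = (2.5, 2.4, 4.7); S = 9.6.

9.6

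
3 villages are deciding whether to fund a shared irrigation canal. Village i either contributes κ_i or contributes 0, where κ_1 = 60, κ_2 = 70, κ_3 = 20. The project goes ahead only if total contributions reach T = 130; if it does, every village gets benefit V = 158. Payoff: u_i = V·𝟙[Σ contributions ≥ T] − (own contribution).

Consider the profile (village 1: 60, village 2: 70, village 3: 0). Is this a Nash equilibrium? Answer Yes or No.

Yes

Total = 130 ≥ 130: provided.
Village 1 (pledges 60, payoff 98): dropping to 0 → total 70, payoff 0. No gain.
Village 2 (pledges 70, payoff 88): dropping to 0 → total 60, payoff 0. No gain.
Village 3 (pledges 0, payoff 158): pledging 20 → total 150, payoff 138. No gain.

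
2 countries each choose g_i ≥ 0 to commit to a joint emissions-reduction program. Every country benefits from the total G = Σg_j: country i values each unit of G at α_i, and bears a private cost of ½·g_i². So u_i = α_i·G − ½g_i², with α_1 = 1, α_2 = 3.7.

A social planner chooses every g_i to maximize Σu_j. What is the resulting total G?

Planner FOC: ∂(Σu_j)/∂g_i = (Σα_j) − g_i = 0, so g_i^SO = Σα_j = 4.7 for every i; G^SO = 9.4.

9.4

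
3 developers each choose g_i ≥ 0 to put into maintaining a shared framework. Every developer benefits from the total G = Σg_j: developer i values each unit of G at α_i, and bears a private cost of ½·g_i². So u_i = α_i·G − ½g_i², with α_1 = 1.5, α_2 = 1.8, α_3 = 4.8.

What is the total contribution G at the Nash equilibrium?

Developer i's FOC: ∂u_i/∂g_i = α_i − g_i = 0, so g_i* = α_i.
NE contributions = (1.5, 1.8, 4.8); G = 8.1.

8.1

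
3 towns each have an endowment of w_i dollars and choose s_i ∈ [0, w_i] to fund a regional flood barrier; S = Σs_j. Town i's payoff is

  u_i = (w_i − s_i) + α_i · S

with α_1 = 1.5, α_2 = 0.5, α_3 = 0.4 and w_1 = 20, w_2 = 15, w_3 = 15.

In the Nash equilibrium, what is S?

20

∂u_i/∂s_i = α_i − 1, so town i contributes w_i if α_i > 1, else 0.
α_i > 1 for i ∈ {1}; NE contributions (20, 0, 0), S = 20.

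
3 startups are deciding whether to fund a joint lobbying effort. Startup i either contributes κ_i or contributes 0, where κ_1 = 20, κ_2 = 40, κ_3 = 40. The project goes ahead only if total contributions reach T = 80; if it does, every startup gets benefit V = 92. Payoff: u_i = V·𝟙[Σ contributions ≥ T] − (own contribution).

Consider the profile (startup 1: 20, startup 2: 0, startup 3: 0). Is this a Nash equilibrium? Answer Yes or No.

No

Total = 20 < 80: not provided.
Startup 1 (pledges 20, payoff -20): dropping to 0 → total 0, payoff 0. Profitable deviation.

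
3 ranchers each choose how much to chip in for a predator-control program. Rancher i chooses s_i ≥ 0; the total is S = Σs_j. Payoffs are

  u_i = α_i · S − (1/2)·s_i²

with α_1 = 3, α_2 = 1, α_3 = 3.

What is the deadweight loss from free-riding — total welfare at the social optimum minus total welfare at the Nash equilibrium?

Rancher i's FOC: ∂u_i/∂s_i = α_i − s_i = 0, so s_i* = α_i.
NE contributions = (3, 1, 3); S = 7.
W^NE = (Σα)·S − ½Σα_i² = 7² − ½·19 = 39.5.
Planner sets s_i = Σα_j = 7 for every i, so S^SO = 3·7 = 21.
W^SO = (Σα)·S^SO − ½·3·(Σα)² = (3/2)·7² = 73.5.
Deadweight loss = W^SO − W^NE = 34.

34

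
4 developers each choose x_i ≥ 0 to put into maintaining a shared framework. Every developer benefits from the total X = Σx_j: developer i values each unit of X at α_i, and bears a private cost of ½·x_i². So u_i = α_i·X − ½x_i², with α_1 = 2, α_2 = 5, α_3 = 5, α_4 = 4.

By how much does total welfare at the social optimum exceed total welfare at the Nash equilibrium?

291

Developer i's FOC: ∂u_i/∂x_i = α_i − x_i = 0, so x_i* = α_i.
NE contributions = (2, 5, 5, 4); X = 16.
W^NE = (Σα)·X − ½Σα_i² = 16² − ½·70 = 221.
Planner sets x_i = Σα_j = 16 for every i, so X^SO = 4·16 = 64.
W^SO = (Σα)·X^SO − ½·4·(Σα)² = (4/2)·16² = 512.
Deadweight loss = W^SO − W^NE = 291.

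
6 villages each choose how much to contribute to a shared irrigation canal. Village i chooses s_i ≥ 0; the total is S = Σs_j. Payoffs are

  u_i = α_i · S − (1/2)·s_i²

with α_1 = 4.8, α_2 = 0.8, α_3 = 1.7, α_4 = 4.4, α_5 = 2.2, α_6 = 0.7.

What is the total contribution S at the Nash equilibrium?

14.6

Village i's FOC: ∂u_i/∂s_i = α_i − s_i = 0, so s_i* = α_i.
NE contributions = (4.8, 0.8, 1.7, 4.4, 2.2, 0.7); S = 14.6.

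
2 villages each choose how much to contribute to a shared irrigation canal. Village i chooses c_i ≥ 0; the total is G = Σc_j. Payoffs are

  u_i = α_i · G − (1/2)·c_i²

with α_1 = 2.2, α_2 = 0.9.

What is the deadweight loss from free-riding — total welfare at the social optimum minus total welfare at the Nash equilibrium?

2.825

Village i's FOC: ∂u_i/∂c_i = α_i − c_i = 0, so c_i* = α_i.
NE contributions = (2.2, 0.9); G = 3.1.
W^NE = (Σα)·G − ½Σα_i² = 3.1² − ½·5.65 = 6.785.
Planner sets c_i = Σα_j = 3.1 for every i, so G^SO = 2·3.1 = 6.2.
W^SO = (Σα)·G^SO − ½·2·(Σα)² = (2/2)·3.1² = 9.61.
Deadweight loss = W^SO − W^NE = 2.825.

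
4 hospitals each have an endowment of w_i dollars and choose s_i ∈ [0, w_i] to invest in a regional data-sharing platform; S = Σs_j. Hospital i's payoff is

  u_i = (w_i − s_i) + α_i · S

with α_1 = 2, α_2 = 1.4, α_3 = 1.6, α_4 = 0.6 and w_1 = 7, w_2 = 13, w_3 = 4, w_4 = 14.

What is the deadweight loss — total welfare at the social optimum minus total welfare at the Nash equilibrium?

∂u_i/∂s_i = α_i − 1, so hospital i contributes w_i if α_i > 1, else 0.
α_i > 1 for i ∈ {1, 2, 3}; NE contributions (7, 13, 4, 0), S = 24.
W^NE = Σw_i − S^NE + (Σα_i)·S^NE = 38 + 4.6·24 = 148.4.
Planner: ∂(Σu_j)/∂s_i = Σα_j − 1 = 4.6 > 0, so everyone contributes w_i; S^SO = 38, W^SO = 38 + 4.6·38 = 212.8.
Deadweight loss = 64.4.

64.4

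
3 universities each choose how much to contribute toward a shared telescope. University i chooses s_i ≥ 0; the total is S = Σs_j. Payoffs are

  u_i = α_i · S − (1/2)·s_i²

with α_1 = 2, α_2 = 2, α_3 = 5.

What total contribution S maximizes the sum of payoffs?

27

Planner FOC: ∂(Σu_j)/∂s_i = (Σα_j) − s_i = 0, so s_i^SO = Σα_j = 9 for every i; S^SO = 27.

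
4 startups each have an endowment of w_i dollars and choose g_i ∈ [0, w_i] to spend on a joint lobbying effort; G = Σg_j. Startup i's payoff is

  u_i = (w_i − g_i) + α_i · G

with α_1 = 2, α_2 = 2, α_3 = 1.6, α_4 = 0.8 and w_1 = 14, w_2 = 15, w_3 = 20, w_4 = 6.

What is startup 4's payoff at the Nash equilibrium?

45.2

∂u_i/∂g_i = α_i − 1, so startup i contributes w_i if α_i > 1, else 0.
α_i > 1 for i ∈ {1, 2, 3}; NE contributions (14, 15, 20, 0), G = 49.
u_4 = (6 − 0) + 0.8·49 = 45.2.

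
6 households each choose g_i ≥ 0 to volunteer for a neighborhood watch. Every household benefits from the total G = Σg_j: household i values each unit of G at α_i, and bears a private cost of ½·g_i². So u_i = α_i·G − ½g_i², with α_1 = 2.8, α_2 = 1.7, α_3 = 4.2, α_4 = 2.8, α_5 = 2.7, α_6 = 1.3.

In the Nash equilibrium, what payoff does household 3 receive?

56.28

Household i's FOC: ∂u_i/∂g_i = α_i − g_i = 0, so g_i* = α_i.
NE contributions = (2.8, 1.7, 4.2, 2.8, 2.7, 1.3); G = 15.5.
u_3 = α_3·G − ½·(g_3)² = 4.2·15.5 − ½·4.2² = 56.28.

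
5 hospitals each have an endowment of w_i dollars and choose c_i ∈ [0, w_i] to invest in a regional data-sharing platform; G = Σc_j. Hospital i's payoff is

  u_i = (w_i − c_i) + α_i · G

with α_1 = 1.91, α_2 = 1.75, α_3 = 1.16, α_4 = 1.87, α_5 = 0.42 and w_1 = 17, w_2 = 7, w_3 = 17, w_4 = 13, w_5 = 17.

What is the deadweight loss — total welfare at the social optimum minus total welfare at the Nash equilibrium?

∂u_i/∂c_i = α_i − 1, so hospital i contributes w_i if α_i > 1, else 0.
α_i > 1 for i ∈ {1, 2, 3, 4}; NE contributions (17, 7, 17, 13, 0), G = 54.
W^NE = Σw_i − G^NE + (Σα_i)·G^NE = 71 + 6.11·54 = 400.94.
Planner: ∂(Σu_j)/∂c_i = Σα_j − 1 = 6.11 > 0, so everyone contributes w_i; G^SO = 71, W^SO = 71 + 6.11·71 = 504.81.
Deadweight loss = 103.87.

103.87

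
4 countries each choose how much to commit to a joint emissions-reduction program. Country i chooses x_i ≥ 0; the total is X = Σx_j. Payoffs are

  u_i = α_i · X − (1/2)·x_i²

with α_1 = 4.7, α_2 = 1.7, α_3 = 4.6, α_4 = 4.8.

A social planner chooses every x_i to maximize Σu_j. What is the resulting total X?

63.2

Planner FOC: ∂(Σu_j)/∂x_i = (Σα_j) − x_i = 0, so x_i^SO = Σα_j = 15.8 for every i; X^SO = 63.2.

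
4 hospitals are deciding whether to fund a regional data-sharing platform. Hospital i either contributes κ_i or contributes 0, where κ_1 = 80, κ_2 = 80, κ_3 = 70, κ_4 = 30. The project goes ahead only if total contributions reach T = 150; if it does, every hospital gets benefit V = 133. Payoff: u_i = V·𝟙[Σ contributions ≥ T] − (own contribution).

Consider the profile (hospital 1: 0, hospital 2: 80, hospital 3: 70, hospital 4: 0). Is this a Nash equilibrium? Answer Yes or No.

Yes

Total = 150 ≥ 150: provided.
Hospital 1 (pledges 0, payoff 133): pledging 80 → total 230, payoff 53. No gain.
Hospital 2 (pledges 80, payoff 53): dropping to 0 → total 70, payoff 0. No gain.
Hospital 3 (pledges 70, payoff 63): dropping to 0 → total 80, payoff 0. No gain.
Hospital 4 (pledges 0, payoff 133): pledging 30 → total 180, payoff 103. No gain.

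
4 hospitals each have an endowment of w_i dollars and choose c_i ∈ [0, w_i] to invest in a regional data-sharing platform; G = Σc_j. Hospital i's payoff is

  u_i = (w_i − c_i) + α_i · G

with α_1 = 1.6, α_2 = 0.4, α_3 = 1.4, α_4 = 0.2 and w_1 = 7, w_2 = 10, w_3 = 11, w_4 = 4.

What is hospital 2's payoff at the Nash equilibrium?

∂u_i/∂c_i = α_i − 1, so hospital i contributes w_i if α_i > 1, else 0.
α_i > 1 for i ∈ {1, 3}; NE contributions (7, 0, 11, 0), G = 18.
u_2 = (10 − 0) + 0.4·18 = 17.2.

17.2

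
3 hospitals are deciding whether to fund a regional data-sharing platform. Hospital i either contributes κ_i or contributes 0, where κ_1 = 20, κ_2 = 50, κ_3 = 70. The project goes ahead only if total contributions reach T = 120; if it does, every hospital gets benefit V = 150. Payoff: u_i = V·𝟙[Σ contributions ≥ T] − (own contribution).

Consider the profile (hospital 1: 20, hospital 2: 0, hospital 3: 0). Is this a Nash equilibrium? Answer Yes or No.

No

Total = 20 < 120: not provided.
Hospital 1 (pledges 20, payoff -20): dropping to 0 → total 0, payoff 0. Profitable deviation.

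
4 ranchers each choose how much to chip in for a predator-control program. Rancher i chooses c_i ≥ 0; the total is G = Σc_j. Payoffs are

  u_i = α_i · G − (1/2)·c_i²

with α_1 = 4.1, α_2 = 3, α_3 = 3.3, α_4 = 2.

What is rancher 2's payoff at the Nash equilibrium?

Rancher i's FOC: ∂u_i/∂c_i = α_i − c_i = 0, so c_i* = α_i.
NE contributions = (4.1, 3, 3.3, 2); G = 12.4.
u_2 = α_2·G − ½·(c_2)² = 3·12.4 − ½·3² = 32.7.

32.7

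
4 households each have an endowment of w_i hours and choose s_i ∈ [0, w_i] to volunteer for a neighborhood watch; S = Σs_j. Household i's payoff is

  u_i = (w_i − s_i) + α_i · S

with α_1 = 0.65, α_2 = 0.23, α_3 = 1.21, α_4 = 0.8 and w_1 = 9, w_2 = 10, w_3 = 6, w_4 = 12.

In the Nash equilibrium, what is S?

6

∂u_i/∂s_i = α_i − 1, so household i contributes w_i if α_i > 1, else 0.
α_i > 1 for i ∈ {3}; NE contributions (0, 0, 6, 0), S = 6.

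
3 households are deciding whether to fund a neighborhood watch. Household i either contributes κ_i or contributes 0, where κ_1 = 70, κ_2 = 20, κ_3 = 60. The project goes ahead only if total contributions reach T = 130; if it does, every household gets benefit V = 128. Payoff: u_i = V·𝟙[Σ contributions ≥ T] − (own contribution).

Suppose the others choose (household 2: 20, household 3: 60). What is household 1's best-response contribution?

Others' total = 80. Contributing 70 brings total to 150 ≥ 130: gain V − κ_1 = 58.
Best response: 70.

70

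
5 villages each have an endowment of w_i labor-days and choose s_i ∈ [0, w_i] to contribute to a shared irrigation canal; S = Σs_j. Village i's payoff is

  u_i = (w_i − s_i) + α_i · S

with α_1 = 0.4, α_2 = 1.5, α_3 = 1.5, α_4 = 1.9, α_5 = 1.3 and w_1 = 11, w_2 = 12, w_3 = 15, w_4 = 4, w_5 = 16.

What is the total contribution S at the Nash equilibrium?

∂u_i/∂s_i = α_i − 1, so village i contributes w_i if α_i > 1, else 0.
α_i > 1 for i ∈ {2, 3, 4, 5}; NE contributions (0, 12, 15, 4, 16), S = 47.

47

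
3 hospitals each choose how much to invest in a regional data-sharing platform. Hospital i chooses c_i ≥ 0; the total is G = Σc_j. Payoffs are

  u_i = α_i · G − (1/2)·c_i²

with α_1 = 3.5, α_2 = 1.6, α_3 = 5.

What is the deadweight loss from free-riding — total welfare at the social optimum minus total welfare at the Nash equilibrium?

70.91

Hospital i's FOC: ∂u_i/∂c_i = α_i − c_i = 0, so c_i* = α_i.
NE contributions = (3.5, 1.6, 5); G = 10.1.
W^NE = (Σα)·G − ½Σα_i² = 10.1² − ½·39.81 = 82.105.
Planner sets c_i = Σα_j = 10.1 for every i, so G^SO = 3·10.1 = 30.3.
W^SO = (Σα)·G^SO − ½·3·(Σα)² = (3/2)·10.1² = 153.015.
Deadweight loss = W^SO − W^NE = 70.91.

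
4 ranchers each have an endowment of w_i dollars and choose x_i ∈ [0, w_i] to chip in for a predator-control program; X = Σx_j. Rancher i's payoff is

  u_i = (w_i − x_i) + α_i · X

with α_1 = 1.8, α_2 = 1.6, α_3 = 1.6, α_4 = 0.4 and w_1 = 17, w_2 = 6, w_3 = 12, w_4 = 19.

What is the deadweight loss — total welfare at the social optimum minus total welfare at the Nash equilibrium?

∂u_i/∂x_i = α_i − 1, so rancher i contributes w_i if α_i > 1, else 0.
α_i > 1 for i ∈ {1, 2, 3}; NE contributions (17, 6, 12, 0), X = 35.
W^NE = Σw_i − X^NE + (Σα_i)·X^NE = 54 + 4.4·35 = 208.
Planner: ∂(Σu_j)/∂x_i = Σα_j − 1 = 4.4 > 0, so everyone contributes w_i; X^SO = 54, W^SO = 54 + 4.4·54 = 291.6.
Deadweight loss = 83.6.

83.6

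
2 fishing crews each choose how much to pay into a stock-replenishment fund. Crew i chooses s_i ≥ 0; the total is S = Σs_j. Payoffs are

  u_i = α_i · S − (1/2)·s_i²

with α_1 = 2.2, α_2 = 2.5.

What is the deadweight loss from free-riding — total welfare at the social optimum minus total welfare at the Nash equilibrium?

5.545

Crew i's FOC: ∂u_i/∂s_i = α_i − s_i = 0, so s_i* = α_i.
NE contributions = (2.2, 2.5); S = 4.7.
W^NE = (Σα)·S − ½Σα_i² = 4.7² − ½·11.09 = 16.545.
Planner sets s_i = Σα_j = 4.7 for every i, so S^SO = 2·4.7 = 9.4.
W^SO = (Σα)·S^SO − ½·2·(Σα)² = (2/2)·4.7² = 22.09.
Deadweight loss = W^SO − W^NE = 5.545.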